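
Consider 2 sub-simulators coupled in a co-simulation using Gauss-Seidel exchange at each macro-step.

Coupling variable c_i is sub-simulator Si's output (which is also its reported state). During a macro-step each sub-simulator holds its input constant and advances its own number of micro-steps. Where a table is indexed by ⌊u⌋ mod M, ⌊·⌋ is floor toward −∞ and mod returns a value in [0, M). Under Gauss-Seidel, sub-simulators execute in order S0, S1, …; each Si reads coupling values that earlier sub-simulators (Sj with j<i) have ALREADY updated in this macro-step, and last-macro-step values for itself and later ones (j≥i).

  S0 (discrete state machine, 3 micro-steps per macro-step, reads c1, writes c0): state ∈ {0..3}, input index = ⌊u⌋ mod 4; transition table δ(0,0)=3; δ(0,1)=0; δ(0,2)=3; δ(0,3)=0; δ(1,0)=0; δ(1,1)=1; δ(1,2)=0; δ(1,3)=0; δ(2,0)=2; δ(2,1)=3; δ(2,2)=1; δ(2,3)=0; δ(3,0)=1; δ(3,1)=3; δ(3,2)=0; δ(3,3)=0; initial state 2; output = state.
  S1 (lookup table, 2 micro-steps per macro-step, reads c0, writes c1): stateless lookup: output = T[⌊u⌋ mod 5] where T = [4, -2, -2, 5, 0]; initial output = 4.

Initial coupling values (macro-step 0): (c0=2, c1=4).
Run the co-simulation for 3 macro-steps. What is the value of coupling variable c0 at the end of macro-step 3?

c0 at macro-step 3 = 3

macro 1: S0 reads c1=4 → after 3×micro: 2; S1 reads c0=2 → after 2×micro: -2 ⇒ (c0=2, c1=-2)
macro 2: S0 reads c1=-2 → after 3×micro: 3; S1 reads c0=3 → after 2×micro: 5 ⇒ (c0=3, c1=5)
macro 3: S0 reads c1=5 → after 3×micro: 3; S1 reads c0=3 → after 2×micro: 5 ⇒ (c0=3, c1=5)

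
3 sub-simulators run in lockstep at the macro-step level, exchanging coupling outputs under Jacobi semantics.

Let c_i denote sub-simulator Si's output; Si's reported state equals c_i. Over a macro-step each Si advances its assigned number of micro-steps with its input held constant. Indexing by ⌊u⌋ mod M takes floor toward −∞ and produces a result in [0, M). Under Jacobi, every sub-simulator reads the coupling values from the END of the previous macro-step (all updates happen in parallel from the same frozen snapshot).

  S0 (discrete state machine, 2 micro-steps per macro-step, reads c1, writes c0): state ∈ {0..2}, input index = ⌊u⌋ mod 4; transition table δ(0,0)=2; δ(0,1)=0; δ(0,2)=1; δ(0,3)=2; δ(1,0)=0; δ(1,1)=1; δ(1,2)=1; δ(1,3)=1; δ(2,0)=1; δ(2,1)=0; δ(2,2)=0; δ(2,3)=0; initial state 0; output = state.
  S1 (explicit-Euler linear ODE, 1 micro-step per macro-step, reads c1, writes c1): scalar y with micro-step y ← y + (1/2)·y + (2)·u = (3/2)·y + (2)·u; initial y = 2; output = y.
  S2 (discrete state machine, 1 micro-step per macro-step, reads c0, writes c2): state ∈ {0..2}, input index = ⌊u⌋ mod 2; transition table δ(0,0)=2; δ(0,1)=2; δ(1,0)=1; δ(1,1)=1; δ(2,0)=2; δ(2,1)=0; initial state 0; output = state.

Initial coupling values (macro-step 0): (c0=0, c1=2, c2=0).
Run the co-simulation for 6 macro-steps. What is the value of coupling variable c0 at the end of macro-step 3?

c0 at macro-step 3 = 2

macro 1: S0 reads c1=2 → after 2×micro: 1; S1 reads c1=2 → after 1×micro: 7; S2 reads c0=0 → after 1×micro: 2 ⇒ (c0=1, c1=7, c2=2)
macro 2: S0 reads c1=7 → after 2×micro: 1; S1 reads c1=7 → after 1×micro: 49/2; S2 reads c0=1 → after 1×micro: 0 ⇒ (c0=1, c1=49/2, c2=0)
macro 3: S0 reads c1=49/2 → after 2×micro: 2; S1 reads c1=49/2 → after 1×micro: 343/4; S2 reads c0=1 → after 1×micro: 2 ⇒ (c0=2, c1=343/4, c2=2)
macro 4: S0 reads c1=343/4 → after 2×micro: 0; S1 reads c1=343/4 → after 1×micro: 2401/8; S2 reads c0=2 → after 1×micro: 2 ⇒ (c0=0, c1=2401/8, c2=2)
macro 5: S0 reads c1=2401/8 → after 2×micro: 1; S1 reads c1=2401/8 → after 1×micro: 16807/16; S2 reads c0=0 → after 1×micro: 2 ⇒ (c0=1, c1=16807/16, c2=2)
macro 6: S0 reads c1=16807/16 → after 2×micro: 1; S1 reads c1=16807/16 → after 1×micro: 117649/32; S2 reads c0=1 → after 1×micro: 0 ⇒ (c0=1, c1=117649/32, c2=0)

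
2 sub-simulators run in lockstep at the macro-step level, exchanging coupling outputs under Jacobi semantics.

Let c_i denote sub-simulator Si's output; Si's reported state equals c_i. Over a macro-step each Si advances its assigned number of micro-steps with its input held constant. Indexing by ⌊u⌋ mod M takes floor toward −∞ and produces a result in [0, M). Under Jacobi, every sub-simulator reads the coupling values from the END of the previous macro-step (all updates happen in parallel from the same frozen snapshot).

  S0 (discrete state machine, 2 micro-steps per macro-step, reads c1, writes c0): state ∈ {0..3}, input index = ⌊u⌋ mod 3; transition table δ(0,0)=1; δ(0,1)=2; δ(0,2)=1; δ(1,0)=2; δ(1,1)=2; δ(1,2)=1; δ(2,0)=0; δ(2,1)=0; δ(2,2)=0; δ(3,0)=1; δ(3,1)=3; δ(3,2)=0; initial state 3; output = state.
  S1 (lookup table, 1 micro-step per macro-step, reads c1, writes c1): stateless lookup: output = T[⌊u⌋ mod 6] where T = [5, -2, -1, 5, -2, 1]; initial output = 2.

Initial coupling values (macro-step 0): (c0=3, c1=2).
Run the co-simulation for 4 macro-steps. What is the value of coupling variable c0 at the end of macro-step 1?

macro 1: S0 reads c1=2 → after 2×micro: 1; S1 reads c1=2 → after 1×micro: -1 ⇒ (c0=1, c1=-1)
macro 2: S0 reads c1=-1 → after 2×micro: 1; S1 reads c1=-1 → after 1×micro: 1 ⇒ (c0=1, c1=1)
macro 3: S0 reads c1=1 → after 2×micro: 0; S1 reads c1=1 → after 1×micro: -2 ⇒ (c0=0, c1=-2)
macro 4: S0 reads c1=-2 → after 2×micro: 0; S1 reads c1=-2 → after 1×micro: -2 ⇒ (c0=0, c1=-2)

c0 at macro-step 1 = 1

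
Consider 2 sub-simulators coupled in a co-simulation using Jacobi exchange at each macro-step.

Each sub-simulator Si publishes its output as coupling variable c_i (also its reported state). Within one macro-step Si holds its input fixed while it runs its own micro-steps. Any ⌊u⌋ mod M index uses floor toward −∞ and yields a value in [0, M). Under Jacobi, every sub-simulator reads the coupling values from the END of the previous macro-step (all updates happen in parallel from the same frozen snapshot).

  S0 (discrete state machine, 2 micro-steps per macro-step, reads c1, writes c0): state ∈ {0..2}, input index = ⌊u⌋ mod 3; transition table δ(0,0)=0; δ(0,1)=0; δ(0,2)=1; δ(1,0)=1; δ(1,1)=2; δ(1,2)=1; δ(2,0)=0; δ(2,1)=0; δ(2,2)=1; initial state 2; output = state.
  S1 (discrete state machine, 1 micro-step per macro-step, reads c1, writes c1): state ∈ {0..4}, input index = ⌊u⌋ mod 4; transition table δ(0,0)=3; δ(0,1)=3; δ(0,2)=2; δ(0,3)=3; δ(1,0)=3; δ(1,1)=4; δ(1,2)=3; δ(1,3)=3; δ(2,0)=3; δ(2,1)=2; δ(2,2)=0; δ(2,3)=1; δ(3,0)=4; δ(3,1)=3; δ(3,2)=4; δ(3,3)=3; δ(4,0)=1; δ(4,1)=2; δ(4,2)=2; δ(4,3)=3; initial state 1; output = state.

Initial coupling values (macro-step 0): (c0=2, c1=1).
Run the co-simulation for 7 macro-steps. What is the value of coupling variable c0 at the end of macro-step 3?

c0 at macro-step 3 = 0

macro 1: S0 reads c1=1 → after 2×micro: 0; S1 reads c1=1 → after 1×micro: 4 ⇒ (c0=0, c1=4)
macro 2: S0 reads c1=4 → after 2×micro: 0; S1 reads c1=4 → after 1×micro: 1 ⇒ (c0=0, c1=1)
macro 3: S0 reads c1=1 → after 2×micro: 0; S1 reads c1=1 → after 1×micro: 4 ⇒ (c0=0, c1=4)
macro 4: S0 reads c1=4 → after 2×micro: 0; S1 reads c1=4 → after 1×micro: 1 ⇒ (c0=0, c1=1)
macro 5: S0 reads c1=1 → after 2×micro: 0; S1 reads c1=1 → after 1×micro: 4 ⇒ (c0=0, c1=4)
macro 6: S0 reads c1=4 → after 2×micro: 0; S1 reads c1=4 → after 1×micro: 1 ⇒ (c0=0, c1=1)
macro 7: S0 reads c1=1 → after 2×micro: 0; S1 reads c1=1 → after 1×micro: 4 ⇒ (c0=0, c1=4)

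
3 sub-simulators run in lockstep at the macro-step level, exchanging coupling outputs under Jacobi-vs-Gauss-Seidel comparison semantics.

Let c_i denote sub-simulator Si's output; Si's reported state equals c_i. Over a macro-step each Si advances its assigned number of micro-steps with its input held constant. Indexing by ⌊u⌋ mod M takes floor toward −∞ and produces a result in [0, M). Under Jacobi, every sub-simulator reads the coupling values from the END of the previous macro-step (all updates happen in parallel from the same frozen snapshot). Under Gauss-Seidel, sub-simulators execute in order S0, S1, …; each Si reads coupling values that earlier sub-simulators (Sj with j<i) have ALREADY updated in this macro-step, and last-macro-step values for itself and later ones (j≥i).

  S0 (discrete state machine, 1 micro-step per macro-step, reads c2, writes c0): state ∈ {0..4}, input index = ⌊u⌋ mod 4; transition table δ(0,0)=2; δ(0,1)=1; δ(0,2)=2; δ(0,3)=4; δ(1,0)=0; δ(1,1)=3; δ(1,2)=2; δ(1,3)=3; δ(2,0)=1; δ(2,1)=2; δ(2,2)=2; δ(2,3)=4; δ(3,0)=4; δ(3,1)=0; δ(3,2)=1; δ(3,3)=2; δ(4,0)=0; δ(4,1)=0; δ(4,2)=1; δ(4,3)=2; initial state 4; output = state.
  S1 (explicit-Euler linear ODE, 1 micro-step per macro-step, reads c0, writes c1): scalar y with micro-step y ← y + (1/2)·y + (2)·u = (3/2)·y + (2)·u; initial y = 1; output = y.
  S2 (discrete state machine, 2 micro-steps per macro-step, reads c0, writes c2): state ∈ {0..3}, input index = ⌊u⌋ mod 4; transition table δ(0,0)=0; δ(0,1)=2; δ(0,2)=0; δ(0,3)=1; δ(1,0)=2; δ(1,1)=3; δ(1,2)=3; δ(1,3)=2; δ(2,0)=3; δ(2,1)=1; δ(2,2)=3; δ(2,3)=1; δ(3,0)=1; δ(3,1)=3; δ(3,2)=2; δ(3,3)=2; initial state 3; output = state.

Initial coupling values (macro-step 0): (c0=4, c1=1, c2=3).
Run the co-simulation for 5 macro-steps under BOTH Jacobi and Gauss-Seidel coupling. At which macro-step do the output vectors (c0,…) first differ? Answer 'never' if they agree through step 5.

first divergence at macro-step: 1

[Jacobi] macro 1: S0 reads c2=3 → after 1×micro: 2; S1 reads c0=4 → after 1×micro: 19/2; S2 reads c0=4 → after 2×micro: 2 ⇒ (c0=2, c1=19/2, c2=2)
[Jacobi] macro 2: S0 reads c2=2 → after 1×micro: 2; S1 reads c0=2 → after 1×micro: 73/4; S2 reads c0=2 → after 2×micro: 2 ⇒ (c0=2, c1=73/4, c2=2)
[Jacobi] macro 3: S0 reads c2=2 → after 1×micro: 2; S1 reads c0=2 → after 1×micro: 251/8; S2 reads c0=2 → after 2×micro: 2 ⇒ (c0=2, c1=251/8, c2=2)
[Jacobi] macro 4: S0 reads c2=2 → after 1×micro: 2; S1 reads c0=2 → after 1×micro: 817/16; S2 reads c0=2 → after 2×micro: 2 ⇒ (c0=2, c1=817/16, c2=2)
[Jacobi] macro 5: S0 reads c2=2 → after 1×micro: 2; S1 reads c0=2 → after 1×micro: 2579/32; S2 reads c0=2 → after 2×micro: 2 ⇒ (c0=2, c1=2579/32, c2=2)
[Gauss-Seidel] macro 1: S0 reads c2=3 → after 1×micro: 2; S1 reads c0=2 → after 1×micro: 11/2; S2 reads c0=2 → after 2×micro: 3 ⇒ (c0=2, c1=11/2, c2=3)
[Gauss-Seidel] macro 2: S0 reads c2=3 → after 1×micro: 4; S1 reads c0=4 → after 1×micro: 65/4; S2 reads c0=4 → after 2×micro: 2 ⇒ (c0=4, c1=65/4, c2=2)
[Gauss-Seidel] macro 3: S0 reads c2=2 → after 1×micro: 1; S1 reads c0=1 → after 1×micro: 211/8; S2 reads c0=1 → after 2×micro: 3 ⇒ (c0=1, c1=211/8, c2=3)
[Gauss-Seidel] macro 4: S0 reads c2=3 → after 1×micro: 3; S1 reads c0=3 → after 1×micro: 729/16; S2 reads c0=3 → after 2×micro: 1 ⇒ (c0=3, c1=729/16, c2=1)
[Gauss-Seidel] macro 5: S0 reads c2=1 → after 1×micro: 0; S1 reads c0=0 → after 1×micro: 2187/32; S2 reads c0=0 → after 2×micro: 3 ⇒ (c0=0, c1=2187/32, c2=3)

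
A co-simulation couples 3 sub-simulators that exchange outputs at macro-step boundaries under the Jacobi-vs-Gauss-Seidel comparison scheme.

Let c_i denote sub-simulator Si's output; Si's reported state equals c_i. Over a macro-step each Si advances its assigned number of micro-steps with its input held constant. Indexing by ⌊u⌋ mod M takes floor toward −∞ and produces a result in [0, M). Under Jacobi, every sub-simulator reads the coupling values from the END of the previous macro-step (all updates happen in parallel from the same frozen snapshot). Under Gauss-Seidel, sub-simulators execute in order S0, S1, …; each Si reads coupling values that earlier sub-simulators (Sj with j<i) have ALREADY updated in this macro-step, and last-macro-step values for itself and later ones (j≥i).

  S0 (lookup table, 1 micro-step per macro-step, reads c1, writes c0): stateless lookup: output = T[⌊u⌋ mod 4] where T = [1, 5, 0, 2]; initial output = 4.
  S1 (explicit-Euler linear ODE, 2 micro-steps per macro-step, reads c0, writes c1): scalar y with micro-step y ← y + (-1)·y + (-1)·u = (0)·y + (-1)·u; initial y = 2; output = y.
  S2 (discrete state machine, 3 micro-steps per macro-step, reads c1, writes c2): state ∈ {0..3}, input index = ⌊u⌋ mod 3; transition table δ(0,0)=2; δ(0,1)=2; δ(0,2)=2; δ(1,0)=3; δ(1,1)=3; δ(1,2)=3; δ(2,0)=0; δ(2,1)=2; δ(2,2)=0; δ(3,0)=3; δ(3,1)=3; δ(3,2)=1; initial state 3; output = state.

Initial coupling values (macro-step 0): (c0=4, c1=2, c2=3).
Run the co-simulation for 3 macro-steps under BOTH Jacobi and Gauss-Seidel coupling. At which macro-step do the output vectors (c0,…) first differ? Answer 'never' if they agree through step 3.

first divergence at macro-step: 1

[Jacobi] macro 1: S0 reads c1=2 → after 1×micro: 0; S1 reads c0=4 → after 2×micro: -4; S2 reads c1=2 → after 3×micro: 1 ⇒ (c0=0, c1=-4, c2=1)
[Jacobi] macro 2: S0 reads c1=-4 → after 1×micro: 1; S1 reads c0=0 → after 2×micro: 0; S2 reads c1=-4 → after 3×micro: 3 ⇒ (c0=1, c1=0, c2=3)
[Jacobi] macro 3: S0 reads c1=0 → after 1×micro: 1; S1 reads c0=1 → after 2×micro: -1; S2 reads c1=0 → after 3×micro: 3 ⇒ (c0=1, c1=-1, c2=3)
[Gauss-Seidel] macro 1: S0 reads c1=2 → after 1×micro: 0; S1 reads c0=0 → after 2×micro: 0; S2 reads c1=0 → after 3×micro: 3 ⇒ (c0=0, c1=0, c2=3)
[Gauss-Seidel] macro 2: S0 reads c1=0 → after 1×micro: 1; S1 reads c0=1 → after 2×micro: -1; S2 reads c1=-1 → after 3×micro: 1 ⇒ (c0=1, c1=-1, c2=1)
[Gauss-Seidel] macro 3: S0 reads c1=-1 → after 1×micro: 2; S1 reads c0=2 → after 2×micro: -2; S2 reads c1=-2 → after 3×micro: 3 ⇒ (c0=2, c1=-2, c2=3)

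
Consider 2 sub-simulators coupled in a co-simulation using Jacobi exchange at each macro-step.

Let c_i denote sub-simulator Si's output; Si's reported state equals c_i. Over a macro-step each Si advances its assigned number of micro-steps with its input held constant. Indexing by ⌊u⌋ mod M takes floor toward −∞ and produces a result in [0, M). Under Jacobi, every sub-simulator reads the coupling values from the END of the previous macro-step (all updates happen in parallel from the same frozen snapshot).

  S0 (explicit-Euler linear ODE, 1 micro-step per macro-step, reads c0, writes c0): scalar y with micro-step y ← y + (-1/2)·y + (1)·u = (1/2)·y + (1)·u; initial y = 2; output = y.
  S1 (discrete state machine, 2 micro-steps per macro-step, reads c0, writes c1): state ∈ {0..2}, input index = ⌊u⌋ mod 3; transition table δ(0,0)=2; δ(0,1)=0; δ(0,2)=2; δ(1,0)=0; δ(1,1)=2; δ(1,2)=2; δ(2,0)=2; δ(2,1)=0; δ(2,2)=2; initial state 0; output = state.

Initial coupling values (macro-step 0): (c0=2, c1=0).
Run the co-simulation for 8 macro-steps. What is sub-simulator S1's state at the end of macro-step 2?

macro 1: S0 reads c0=2 → after 1×micro: 3; S1 reads c0=2 → after 2×micro: 2 ⇒ (c0=3, c1=2)
macro 2: S0 reads c0=3 → after 1×micro: 9/2; S1 reads c0=3 → after 2×micro: 2 ⇒ (c0=9/2, c1=2)
macro 3: S0 reads c0=9/2 → after 1×micro: 27/4; S1 reads c0=9/2 → after 2×micro: 0 ⇒ (c0=27/4, c1=0)
macro 4: S0 reads c0=27/4 → after 1×micro: 81/8; S1 reads c0=27/4 → after 2×micro: 2 ⇒ (c0=81/8, c1=2)
macro 5: S0 reads c0=81/8 → after 1×micro: 243/16; S1 reads c0=81/8 → after 2×micro: 0 ⇒ (c0=243/16, c1=0)
macro 6: S0 reads c0=243/16 → after 1×micro: 729/32; S1 reads c0=243/16 → after 2×micro: 2 ⇒ (c0=729/32, c1=2)
macro 7: S0 reads c0=729/32 → after 1×micro: 2187/64; S1 reads c0=729/32 → after 2×micro: 0 ⇒ (c0=2187/64, c1=0)
macro 8: S0 reads c0=2187/64 → after 1×micro: 6561/128; S1 reads c0=2187/64 → after 2×micro: 0 ⇒ (c0=6561/128, c1=0)

S1 state at macro-step 2 = 2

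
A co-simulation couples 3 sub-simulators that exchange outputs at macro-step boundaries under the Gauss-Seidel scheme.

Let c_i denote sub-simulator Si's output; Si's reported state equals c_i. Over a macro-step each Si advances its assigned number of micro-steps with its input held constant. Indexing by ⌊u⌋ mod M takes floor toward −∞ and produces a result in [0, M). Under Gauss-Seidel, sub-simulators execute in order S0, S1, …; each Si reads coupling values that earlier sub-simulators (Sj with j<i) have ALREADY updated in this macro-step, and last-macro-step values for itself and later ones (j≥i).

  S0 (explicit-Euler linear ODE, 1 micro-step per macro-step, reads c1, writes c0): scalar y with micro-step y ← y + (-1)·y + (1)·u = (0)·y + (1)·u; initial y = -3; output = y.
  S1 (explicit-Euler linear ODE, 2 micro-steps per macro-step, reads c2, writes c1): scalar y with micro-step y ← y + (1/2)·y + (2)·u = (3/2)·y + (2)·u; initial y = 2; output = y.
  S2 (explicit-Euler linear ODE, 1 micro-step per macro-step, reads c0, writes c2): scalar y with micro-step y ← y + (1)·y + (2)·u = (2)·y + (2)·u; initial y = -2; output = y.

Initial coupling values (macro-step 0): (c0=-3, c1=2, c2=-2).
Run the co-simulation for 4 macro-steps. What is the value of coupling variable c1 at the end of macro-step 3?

c1 at macro-step 3 = -2651/32

macro 1: S0 reads c1=2 → after 1×micro: 2; S1 reads c2=-2 → after 2×micro: -11/2; S2 reads c0=2 → after 1×micro: 0 ⇒ (c0=2, c1=-11/2, c2=0)
macro 2: S0 reads c1=-11/2 → after 1×micro: -11/2; S1 reads c2=0 → after 2×micro: -99/8; S2 reads c0=-11/2 → after 1×micro: -11 ⇒ (c0=-11/2, c1=-99/8, c2=-11)
macro 3: S0 reads c1=-99/8 → after 1×micro: -99/8; S1 reads c2=-11 → after 2×micro: -2651/32; S2 reads c0=-99/8 → after 1×micro: -187/4 ⇒ (c0=-99/8, c1=-2651/32, c2=-187/4)
macro 4: S0 reads c1=-2651/32 → after 1×micro: -2651/32; S1 reads c2=-187/4 → after 2×micro: -53779/128; S2 reads c0=-2651/32 → after 1×micro: -4147/16 ⇒ (c0=-2651/32, c1=-53779/128, c2=-4147/16)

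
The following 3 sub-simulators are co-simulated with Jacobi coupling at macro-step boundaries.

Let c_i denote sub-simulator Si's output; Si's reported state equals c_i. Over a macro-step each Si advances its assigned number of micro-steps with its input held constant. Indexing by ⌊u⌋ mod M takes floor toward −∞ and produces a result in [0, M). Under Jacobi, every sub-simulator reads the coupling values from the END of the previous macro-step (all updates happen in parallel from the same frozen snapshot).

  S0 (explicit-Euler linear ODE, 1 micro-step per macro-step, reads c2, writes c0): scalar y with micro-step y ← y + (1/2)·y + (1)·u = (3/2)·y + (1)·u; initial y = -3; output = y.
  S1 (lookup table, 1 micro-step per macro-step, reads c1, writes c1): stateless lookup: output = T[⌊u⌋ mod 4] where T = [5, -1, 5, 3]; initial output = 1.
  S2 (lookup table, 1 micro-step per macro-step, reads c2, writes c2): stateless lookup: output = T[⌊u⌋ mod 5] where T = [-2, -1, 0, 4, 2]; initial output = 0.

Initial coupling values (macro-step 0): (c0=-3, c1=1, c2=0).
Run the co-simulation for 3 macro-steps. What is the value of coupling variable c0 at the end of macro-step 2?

c0 at macro-step 2 = -35/4

macro 1: S0 reads c2=0 → after 1×micro: -9/2; S1 reads c1=1 → after 1×micro: -1; S2 reads c2=0 → after 1×micro: -2 ⇒ (c0=-9/2, c1=-1, c2=-2)
macro 2: S0 reads c2=-2 → after 1×micro: -35/4; S1 reads c1=-1 → after 1×micro: 3; S2 reads c2=-2 → after 1×micro: 4 ⇒ (c0=-35/4, c1=3, c2=4)
macro 3: S0 reads c2=4 → after 1×micro: -73/8; S1 reads c1=3 → after 1×micro: 3; S2 reads c2=4 → after 1×micro: 2 ⇒ (c0=-73/8, c1=3, c2=2)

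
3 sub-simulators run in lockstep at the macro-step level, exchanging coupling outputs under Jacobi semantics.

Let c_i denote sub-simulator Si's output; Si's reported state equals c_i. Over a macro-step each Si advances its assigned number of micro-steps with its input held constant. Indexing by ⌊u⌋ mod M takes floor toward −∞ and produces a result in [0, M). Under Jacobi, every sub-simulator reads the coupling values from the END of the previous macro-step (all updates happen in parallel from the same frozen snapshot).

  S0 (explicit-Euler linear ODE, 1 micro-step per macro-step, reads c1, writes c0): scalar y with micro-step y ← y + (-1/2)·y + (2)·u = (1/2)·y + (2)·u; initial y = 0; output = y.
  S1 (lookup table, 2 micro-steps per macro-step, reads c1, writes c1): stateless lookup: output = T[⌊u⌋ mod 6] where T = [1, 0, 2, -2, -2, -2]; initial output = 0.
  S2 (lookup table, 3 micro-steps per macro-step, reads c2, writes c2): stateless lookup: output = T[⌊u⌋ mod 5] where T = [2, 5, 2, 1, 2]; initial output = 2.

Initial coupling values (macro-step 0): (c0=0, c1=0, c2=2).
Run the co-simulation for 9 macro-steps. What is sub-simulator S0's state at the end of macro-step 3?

macro 1: S0 reads c1=0 → after 1×micro: 0; S1 reads c1=0 → after 2×micro: 1; S2 reads c2=2 → after 3×micro: 2 ⇒ (c0=0, c1=1, c2=2)
macro 2: S0 reads c1=1 → after 1×micro: 2; S1 reads c1=1 → after 2×micro: 0; S2 reads c2=2 → after 3×micro: 2 ⇒ (c0=2, c1=0, c2=2)
macro 3: S0 reads c1=0 → after 1×micro: 1; S1 reads c1=0 → after 2×micro: 1; S2 reads c2=2 → after 3×micro: 2 ⇒ (c0=1, c1=1, c2=2)
macro 4: S0 reads c1=1 → after 1×micro: 5/2; S1 reads c1=1 → after 2×micro: 0; S2 reads c2=2 → after 3×micro: 2 ⇒ (c0=5/2, c1=0, c2=2)
macro 5: S0 reads c1=0 → after 1×micro: 5/4; S1 reads c1=0 → after 2×micro: 1; S2 reads c2=2 → after 3×micro: 2 ⇒ (c0=5/4, c1=1, c2=2)
macro 6: S0 reads c1=1 → after 1×micro: 21/8; S1 reads c1=1 → after 2×micro: 0; S2 reads c2=2 → after 3×micro: 2 ⇒ (c0=21/8, c1=0, c2=2)
macro 7: S0 reads c1=0 → after 1×micro: 21/16; S1 reads c1=0 → after 2×micro: 1; S2 reads c2=2 → after 3×micro: 2 ⇒ (c0=21/16, c1=1, c2=2)
macro 8: S0 reads c1=1 → after 1×micro: 85/32; S1 reads c1=1 → after 2×micro: 0; S2 reads c2=2 → after 3×micro: 2 ⇒ (c0=85/32, c1=0, c2=2)
macro 9: S0 reads c1=0 → after 1×micro: 85/64; S1 reads c1=0 → after 2×micro: 1; S2 reads c2=2 → after 3×micro: 2 ⇒ (c0=85/64, c1=1, c2=2)

S0 state at macro-step 3 = 1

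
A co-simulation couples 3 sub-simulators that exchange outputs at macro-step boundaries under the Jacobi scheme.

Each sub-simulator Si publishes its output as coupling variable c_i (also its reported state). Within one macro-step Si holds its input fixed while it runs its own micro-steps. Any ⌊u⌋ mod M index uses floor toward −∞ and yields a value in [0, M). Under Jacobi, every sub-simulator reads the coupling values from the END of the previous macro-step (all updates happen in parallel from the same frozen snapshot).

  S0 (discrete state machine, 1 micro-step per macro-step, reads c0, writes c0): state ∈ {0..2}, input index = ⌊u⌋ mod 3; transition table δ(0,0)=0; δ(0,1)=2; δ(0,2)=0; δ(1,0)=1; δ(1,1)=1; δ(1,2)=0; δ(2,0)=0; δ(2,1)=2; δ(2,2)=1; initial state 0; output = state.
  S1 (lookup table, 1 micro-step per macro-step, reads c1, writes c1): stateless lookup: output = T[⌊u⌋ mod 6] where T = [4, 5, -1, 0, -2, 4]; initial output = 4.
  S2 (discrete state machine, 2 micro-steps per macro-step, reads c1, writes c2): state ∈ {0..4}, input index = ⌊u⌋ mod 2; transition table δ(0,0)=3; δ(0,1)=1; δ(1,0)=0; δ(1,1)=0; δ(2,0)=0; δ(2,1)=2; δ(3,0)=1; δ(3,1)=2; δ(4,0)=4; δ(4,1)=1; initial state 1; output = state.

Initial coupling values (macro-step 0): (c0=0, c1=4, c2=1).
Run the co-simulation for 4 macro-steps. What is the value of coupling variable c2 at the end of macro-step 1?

c2 at macro-step 1 = 3

macro 1: S0 reads c0=0 → after 1×micro: 0; S1 reads c1=4 → after 1×micro: -2; S2 reads c1=4 → after 2×micro: 3 ⇒ (c0=0, c1=-2, c2=3)
macro 2: S0 reads c0=0 → after 1×micro: 0; S1 reads c1=-2 → after 1×micro: -2; S2 reads c1=-2 → after 2×micro: 0 ⇒ (c0=0, c1=-2, c2=0)
macro 3: S0 reads c0=0 → after 1×micro: 0; S1 reads c1=-2 → after 1×micro: -2; S2 reads c1=-2 → after 2×micro: 1 ⇒ (c0=0, c1=-2, c2=1)
macro 4: S0 reads c0=0 → after 1×micro: 0; S1 reads c1=-2 → after 1×micro: -2; S2 reads c1=-2 → after 2×micro: 3 ⇒ (c0=0, c1=-2, c2=3)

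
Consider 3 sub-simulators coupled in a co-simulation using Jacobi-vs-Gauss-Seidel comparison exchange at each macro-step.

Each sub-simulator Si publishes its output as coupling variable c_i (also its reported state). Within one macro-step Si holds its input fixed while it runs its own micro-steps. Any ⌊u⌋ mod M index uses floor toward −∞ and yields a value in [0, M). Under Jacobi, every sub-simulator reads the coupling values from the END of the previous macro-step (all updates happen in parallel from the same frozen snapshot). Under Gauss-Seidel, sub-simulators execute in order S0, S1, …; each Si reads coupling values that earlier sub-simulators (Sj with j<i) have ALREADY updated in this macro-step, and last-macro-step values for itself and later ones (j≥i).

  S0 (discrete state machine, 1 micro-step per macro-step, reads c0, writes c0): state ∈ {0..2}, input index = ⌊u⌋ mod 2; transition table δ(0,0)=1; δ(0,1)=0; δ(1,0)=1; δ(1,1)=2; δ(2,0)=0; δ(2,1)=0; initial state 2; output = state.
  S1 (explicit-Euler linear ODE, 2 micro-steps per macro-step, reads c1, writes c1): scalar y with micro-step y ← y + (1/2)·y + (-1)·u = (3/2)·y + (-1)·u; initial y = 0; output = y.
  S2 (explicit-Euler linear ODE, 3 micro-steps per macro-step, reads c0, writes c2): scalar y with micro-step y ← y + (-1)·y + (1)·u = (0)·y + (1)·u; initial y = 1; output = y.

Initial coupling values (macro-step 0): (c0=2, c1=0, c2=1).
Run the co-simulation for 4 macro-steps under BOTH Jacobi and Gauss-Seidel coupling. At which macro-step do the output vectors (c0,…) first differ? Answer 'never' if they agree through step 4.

first divergence at macro-step: 1

[Jacobi] macro 1: S0 reads c0=2 → after 1×micro: 0; S1 reads c1=0 → after 2×micro: 0; S2 reads c0=2 → after 3×micro: 2 ⇒ (c0=0, c1=0, c2=2)
[Jacobi] macro 2: S0 reads c0=0 → after 1×micro: 1; S1 reads c1=0 → after 2×micro: 0; S2 reads c0=0 → after 3×micro: 0 ⇒ (c0=1, c1=0, c2=0)
[Jacobi] macro 3: S0 reads c0=1 → after 1×micro: 2; S1 reads c1=0 → after 2×micro: 0; S2 reads c0=1 → after 3×micro: 1 ⇒ (c0=2, c1=0, c2=1)
[Jacobi] macro 4: S0 reads c0=2 → after 1×micro: 0; S1 reads c1=0 → after 2×micro: 0; S2 reads c0=2 → after 3×micro: 2 ⇒ (c0=0, c1=0, c2=2)
[Gauss-Seidel] macro 1: S0 reads c0=2 → after 1×micro: 0; S1 reads c1=0 → after 2×micro: 0; S2 reads c0=0 → after 3×micro: 0 ⇒ (c0=0, c1=0, c2=0)
[Gauss-Seidel] macro 2: S0 reads c0=0 → after 1×micro: 1; S1 reads c1=0 → after 2×micro: 0; S2 reads c0=1 → after 3×micro: 1 ⇒ (c0=1, c1=0, c2=1)
[Gauss-Seidel] macro 3: S0 reads c0=1 → after 1×micro: 2; S1 reads c1=0 → after 2×micro: 0; S2 reads c0=2 → after 3×micro: 2 ⇒ (c0=2, c1=0, c2=2)
[Gauss-Seidel] macro 4: S0 reads c0=2 → after 1×micro: 0; S1 reads c1=0 → after 2×micro: 0; S2 reads c0=0 → after 3×micro: 0 ⇒ (c0=0, c1=0, c2=0)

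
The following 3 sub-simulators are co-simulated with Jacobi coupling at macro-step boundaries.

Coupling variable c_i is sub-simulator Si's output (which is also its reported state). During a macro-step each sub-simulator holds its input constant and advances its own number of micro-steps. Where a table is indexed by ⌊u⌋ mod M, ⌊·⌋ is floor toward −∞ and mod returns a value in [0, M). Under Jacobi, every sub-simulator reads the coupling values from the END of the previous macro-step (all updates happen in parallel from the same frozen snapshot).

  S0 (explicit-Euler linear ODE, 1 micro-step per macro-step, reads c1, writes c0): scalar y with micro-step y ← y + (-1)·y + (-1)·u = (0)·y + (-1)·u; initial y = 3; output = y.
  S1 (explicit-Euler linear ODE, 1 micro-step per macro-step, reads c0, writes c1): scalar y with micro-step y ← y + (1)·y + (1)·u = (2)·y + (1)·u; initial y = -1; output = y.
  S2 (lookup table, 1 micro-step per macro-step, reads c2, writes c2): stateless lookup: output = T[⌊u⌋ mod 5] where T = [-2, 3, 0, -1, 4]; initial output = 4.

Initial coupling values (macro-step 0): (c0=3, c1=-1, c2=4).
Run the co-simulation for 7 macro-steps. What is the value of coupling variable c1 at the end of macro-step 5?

c1 at macro-step 5 = 9

macro 1: S0 reads c1=-1 → after 1×micro: 1; S1 reads c0=3 → after 1×micro: 1; S2 reads c2=4 → after 1×micro: 4 ⇒ (c0=1, c1=1, c2=4)
macro 2: S0 reads c1=1 → after 1×micro: -1; S1 reads c0=1 → after 1×micro: 3; S2 reads c2=4 → after 1×micro: 4 ⇒ (c0=-1, c1=3, c2=4)
macro 3: S0 reads c1=3 → after 1×micro: -3; S1 reads c0=-1 → after 1×micro: 5; S2 reads c2=4 → after 1×micro: 4 ⇒ (c0=-3, c1=5, c2=4)
macro 4: S0 reads c1=5 → after 1×micro: -5; S1 reads c0=-3 → after 1×micro: 7; S2 reads c2=4 → after 1×micro: 4 ⇒ (c0=-5, c1=7, c2=4)
macro 5: S0 reads c1=7 → after 1×micro: -7; S1 reads c0=-5 → after 1×micro: 9; S2 reads c2=4 → after 1×micro: 4 ⇒ (c0=-7, c1=9, c2=4)
macro 6: S0 reads c1=9 → after 1×micro: -9; S1 reads c0=-7 → after 1×micro: 11; S2 reads c2=4 → after 1×micro: 4 ⇒ (c0=-9, c1=11, c2=4)
macro 7: S0 reads c1=11 → after 1×micro: -11; S1 reads c0=-9 → after 1×micro: 13; S2 reads c2=4 → after 1×micro: 4 ⇒ (c0=-11, c1=13, c2=4)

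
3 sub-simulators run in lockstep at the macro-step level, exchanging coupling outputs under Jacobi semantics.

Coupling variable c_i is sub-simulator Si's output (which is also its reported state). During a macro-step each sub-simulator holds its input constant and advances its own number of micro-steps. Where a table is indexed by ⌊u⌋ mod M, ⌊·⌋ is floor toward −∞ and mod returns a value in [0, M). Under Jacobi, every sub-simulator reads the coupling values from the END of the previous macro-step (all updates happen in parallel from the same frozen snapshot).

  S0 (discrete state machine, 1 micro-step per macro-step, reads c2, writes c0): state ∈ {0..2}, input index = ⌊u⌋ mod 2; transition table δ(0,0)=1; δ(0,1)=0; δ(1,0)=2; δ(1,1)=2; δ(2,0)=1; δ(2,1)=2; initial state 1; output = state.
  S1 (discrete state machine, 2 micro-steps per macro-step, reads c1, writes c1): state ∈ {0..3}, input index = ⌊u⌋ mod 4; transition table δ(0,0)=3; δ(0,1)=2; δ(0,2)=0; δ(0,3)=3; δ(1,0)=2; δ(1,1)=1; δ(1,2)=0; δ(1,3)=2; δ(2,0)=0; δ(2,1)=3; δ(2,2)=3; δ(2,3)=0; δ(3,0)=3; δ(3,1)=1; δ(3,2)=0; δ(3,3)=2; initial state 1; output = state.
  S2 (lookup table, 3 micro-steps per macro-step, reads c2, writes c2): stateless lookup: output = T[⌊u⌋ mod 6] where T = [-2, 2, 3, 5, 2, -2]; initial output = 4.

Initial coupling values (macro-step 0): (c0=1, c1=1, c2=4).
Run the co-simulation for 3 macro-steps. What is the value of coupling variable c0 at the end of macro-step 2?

c0 at macro-step 2 = 1

macro 1: S0 reads c2=4 → after 1×micro: 2; S1 reads c1=1 → after 2×micro: 1; S2 reads c2=4 → after 3×micro: 2 ⇒ (c0=2, c1=1, c2=2)
macro 2: S0 reads c2=2 → after 1×micro: 1; S1 reads c1=1 → after 2×micro: 1; S2 reads c2=2 → after 3×micro: 3 ⇒ (c0=1, c1=1, c2=3)
macro 3: S0 reads c2=3 → after 1×micro: 2; S1 reads c1=1 → after 2×micro: 1; S2 reads c2=3 → after 3×micro: 5 ⇒ (c0=2, c1=1, c2=5)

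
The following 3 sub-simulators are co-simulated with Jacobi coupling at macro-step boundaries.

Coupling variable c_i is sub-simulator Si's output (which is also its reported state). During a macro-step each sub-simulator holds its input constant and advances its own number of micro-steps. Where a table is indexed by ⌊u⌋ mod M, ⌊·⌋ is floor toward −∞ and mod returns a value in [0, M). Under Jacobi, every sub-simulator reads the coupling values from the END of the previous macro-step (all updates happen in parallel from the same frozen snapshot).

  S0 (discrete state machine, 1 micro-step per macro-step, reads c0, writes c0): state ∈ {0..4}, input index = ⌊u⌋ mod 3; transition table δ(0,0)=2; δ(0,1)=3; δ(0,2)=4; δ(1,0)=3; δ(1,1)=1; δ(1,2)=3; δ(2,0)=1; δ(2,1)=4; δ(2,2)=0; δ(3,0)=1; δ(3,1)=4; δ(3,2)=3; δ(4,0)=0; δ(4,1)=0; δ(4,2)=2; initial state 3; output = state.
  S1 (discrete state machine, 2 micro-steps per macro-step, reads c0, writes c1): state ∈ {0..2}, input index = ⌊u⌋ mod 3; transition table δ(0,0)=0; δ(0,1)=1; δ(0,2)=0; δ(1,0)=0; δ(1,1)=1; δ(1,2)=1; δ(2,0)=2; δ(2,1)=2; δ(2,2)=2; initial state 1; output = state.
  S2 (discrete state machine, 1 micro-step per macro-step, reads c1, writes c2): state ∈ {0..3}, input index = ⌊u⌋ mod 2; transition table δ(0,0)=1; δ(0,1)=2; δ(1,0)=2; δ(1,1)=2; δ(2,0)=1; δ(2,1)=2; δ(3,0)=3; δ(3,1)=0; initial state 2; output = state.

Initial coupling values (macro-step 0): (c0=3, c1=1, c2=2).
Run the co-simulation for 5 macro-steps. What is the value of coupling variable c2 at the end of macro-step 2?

c2 at macro-step 2 = 1

macro 1: S0 reads c0=3 → after 1×micro: 1; S1 reads c0=3 → after 2×micro: 0; S2 reads c1=1 → after 1×micro: 2 ⇒ (c0=1, c1=0, c2=2)
macro 2: S0 reads c0=1 → after 1×micro: 1; S1 reads c0=1 → after 2×micro: 1; S2 reads c1=0 → after 1×micro: 1 ⇒ (c0=1, c1=1, c2=1)
macro 3: S0 reads c0=1 → after 1×micro: 1; S1 reads c0=1 → after 2×micro: 1; S2 reads c1=1 → after 1×micro: 2 ⇒ (c0=1, c1=1, c2=2)
macro 4: S0 reads c0=1 → after 1×micro: 1; S1 reads c0=1 → after 2×micro: 1; S2 reads c1=1 → after 1×micro: 2 ⇒ (c0=1, c1=1, c2=2)
macro 5: S0 reads c0=1 → after 1×micro: 1; S1 reads c0=1 → after 2×micro: 1; S2 reads c1=1 → after 1×micro: 2 ⇒ (c0=1, c1=1, c2=2)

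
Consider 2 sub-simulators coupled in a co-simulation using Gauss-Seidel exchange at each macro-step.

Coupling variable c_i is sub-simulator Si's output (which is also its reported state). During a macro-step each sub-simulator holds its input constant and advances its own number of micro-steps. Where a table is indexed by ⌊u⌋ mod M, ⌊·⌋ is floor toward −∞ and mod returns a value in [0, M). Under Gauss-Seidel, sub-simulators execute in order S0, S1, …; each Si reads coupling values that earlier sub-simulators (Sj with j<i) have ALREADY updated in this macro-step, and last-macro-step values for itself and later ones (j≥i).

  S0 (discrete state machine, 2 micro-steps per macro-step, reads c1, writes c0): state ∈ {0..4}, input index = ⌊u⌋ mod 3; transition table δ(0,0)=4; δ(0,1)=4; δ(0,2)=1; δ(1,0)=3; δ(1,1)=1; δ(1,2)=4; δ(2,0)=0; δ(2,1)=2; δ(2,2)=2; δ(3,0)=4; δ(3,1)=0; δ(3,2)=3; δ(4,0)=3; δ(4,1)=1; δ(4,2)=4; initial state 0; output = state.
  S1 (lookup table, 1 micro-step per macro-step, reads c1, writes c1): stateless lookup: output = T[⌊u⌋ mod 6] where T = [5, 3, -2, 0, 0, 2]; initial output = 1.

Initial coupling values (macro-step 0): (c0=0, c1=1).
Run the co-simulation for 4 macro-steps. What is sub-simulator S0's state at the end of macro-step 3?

S0 state at macro-step 3 = 4

macro 1: S0 reads c1=1 → after 2×micro: 1; S1 reads c1=1 → after 1×micro: 3 ⇒ (c0=1, c1=3)
macro 2: S0 reads c1=3 → after 2×micro: 4; S1 reads c1=3 → after 1×micro: 0 ⇒ (c0=4, c1=0)
macro 3: S0 reads c1=0 → after 2×micro: 4; S1 reads c1=0 → after 1×micro: 5 ⇒ (c0=4, c1=5)
macro 4: S0 reads c1=5 → after 2×micro: 4; S1 reads c1=5 → after 1×micro: 2 ⇒ (c0=4, c1=2)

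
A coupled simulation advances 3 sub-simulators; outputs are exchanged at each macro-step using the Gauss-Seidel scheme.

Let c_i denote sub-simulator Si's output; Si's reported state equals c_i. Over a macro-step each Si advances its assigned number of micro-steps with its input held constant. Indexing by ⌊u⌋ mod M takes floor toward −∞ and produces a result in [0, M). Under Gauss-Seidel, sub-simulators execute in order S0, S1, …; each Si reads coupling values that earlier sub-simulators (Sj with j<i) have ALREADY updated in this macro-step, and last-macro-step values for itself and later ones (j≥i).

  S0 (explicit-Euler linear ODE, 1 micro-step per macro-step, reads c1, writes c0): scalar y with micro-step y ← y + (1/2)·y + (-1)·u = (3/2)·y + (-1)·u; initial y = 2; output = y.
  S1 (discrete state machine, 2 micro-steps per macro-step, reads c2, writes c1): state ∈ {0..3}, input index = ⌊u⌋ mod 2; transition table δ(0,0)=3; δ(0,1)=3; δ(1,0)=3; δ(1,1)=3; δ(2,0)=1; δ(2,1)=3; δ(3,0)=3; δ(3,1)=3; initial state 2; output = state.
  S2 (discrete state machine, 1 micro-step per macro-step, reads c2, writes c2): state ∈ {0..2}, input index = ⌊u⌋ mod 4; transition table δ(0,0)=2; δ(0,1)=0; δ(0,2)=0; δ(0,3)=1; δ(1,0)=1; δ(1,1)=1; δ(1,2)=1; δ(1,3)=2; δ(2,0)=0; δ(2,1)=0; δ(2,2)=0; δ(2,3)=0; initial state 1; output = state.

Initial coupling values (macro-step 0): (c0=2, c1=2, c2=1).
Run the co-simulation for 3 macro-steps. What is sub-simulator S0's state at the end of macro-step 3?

macro 1: S0 reads c1=2 → after 1×micro: 1; S1 reads c2=1 → after 2×micro: 3; S2 reads c2=1 → after 1×micro: 1 ⇒ (c0=1, c1=3, c2=1)
macro 2: S0 reads c1=3 → after 1×micro: -3/2; S1 reads c2=1 → after 2×micro: 3; S2 reads c2=1 → after 1×micro: 1 ⇒ (c0=-3/2, c1=3, c2=1)
macro 3: S0 reads c1=3 → after 1×micro: -21/4; S1 reads c2=1 → after 2×micro: 3; S2 reads c2=1 → after 1×micro: 1 ⇒ (c0=-21/4, c1=3, c2=1)

S0 state at macro-step 3 = -21/4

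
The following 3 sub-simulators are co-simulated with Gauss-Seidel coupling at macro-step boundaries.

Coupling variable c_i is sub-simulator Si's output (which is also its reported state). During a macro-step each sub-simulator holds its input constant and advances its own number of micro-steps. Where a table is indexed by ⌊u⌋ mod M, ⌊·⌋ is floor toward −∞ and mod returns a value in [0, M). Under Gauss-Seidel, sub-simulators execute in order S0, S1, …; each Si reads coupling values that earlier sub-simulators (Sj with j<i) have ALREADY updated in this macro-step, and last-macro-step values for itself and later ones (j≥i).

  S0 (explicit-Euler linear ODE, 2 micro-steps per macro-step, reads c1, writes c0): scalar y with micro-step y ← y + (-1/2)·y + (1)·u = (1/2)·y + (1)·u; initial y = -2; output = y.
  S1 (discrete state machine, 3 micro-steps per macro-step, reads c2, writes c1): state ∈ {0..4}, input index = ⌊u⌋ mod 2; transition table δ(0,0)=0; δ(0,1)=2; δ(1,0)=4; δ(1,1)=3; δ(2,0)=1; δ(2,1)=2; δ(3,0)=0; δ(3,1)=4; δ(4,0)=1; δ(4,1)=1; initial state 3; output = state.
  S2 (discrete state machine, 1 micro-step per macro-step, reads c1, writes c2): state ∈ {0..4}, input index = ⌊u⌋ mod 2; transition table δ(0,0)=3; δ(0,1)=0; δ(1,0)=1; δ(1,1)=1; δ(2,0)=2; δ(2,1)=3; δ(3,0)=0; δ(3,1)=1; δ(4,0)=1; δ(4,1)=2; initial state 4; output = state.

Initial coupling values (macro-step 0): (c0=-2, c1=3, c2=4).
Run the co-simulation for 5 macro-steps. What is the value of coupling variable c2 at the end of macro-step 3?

macro 1: S0 reads c1=3 → after 2×micro: 4; S1 reads c2=4 → after 3×micro: 0; S2 reads c1=0 → after 1×micro: 1 ⇒ (c0=4, c1=0, c2=1)
macro 2: S0 reads c1=0 → after 2×micro: 1; S1 reads c2=1 → after 3×micro: 2; S2 reads c1=2 → after 1×micro: 1 ⇒ (c0=1, c1=2, c2=1)
macro 3: S0 reads c1=2 → after 2×micro: 13/4; S1 reads c2=1 → after 3×micro: 2; S2 reads c1=2 → after 1×micro: 1 ⇒ (c0=13/4, c1=2, c2=1)
macro 4: S0 reads c1=2 → after 2×micro: 61/16; S1 reads c2=1 → after 3×micro: 2; S2 reads c1=2 → after 1×micro: 1 ⇒ (c0=61/16, c1=2, c2=1)
macro 5: S0 reads c1=2 → after 2×micro: 253/64; S1 reads c2=1 → after 3×micro: 2; S2 reads c1=2 → after 1×micro: 1 ⇒ (c0=253/64, c1=2, c2=1)

c2 at macro-step 3 = 1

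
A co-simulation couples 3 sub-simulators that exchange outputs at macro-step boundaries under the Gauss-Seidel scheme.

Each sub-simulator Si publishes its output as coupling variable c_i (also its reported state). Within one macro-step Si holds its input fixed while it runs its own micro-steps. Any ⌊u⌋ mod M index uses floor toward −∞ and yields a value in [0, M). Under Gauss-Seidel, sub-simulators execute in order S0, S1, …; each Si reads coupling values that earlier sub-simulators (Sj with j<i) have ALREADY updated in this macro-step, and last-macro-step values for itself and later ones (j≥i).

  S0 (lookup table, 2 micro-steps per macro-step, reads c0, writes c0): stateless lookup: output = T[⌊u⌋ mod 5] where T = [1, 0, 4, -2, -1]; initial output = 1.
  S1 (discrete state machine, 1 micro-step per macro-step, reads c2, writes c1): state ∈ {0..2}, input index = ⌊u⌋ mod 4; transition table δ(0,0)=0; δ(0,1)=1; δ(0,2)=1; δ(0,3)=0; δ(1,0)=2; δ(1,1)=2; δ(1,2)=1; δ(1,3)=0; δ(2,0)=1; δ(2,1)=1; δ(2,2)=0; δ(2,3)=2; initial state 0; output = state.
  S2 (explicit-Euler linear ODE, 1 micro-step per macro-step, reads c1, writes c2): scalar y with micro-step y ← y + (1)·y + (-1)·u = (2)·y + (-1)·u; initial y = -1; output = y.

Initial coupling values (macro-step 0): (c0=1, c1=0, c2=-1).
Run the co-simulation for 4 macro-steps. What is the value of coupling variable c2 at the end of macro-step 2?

macro 1: S0 reads c0=1 → after 2×micro: 0; S1 reads c2=-1 → after 1×micro: 0; S2 reads c1=0 → after 1×micro: -2 ⇒ (c0=0, c1=0, c2=-2)
macro 2: S0 reads c0=0 → after 2×micro: 1; S1 reads c2=-2 → after 1×micro: 1; S2 reads c1=1 → after 1×micro: -5 ⇒ (c0=1, c1=1, c2=-5)
macro 3: S0 reads c0=1 → after 2×micro: 0; S1 reads c2=-5 → after 1×micro: 0; S2 reads c1=0 → after 1×micro: -10 ⇒ (c0=0, c1=0, c2=-10)
macro 4: S0 reads c0=0 → after 2×micro: 1; S1 reads c2=-10 → after 1×micro: 1; S2 reads c1=1 → after 1×micro: -21 ⇒ (c0=1, c1=1, c2=-21)

c2 at macro-step 2 = -5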